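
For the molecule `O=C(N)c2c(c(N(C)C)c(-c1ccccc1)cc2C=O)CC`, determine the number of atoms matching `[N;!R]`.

The query [N;!R] means: aliphatic nitrogen not in a ring.
Check the 22 heavy atoms by environment: 12× c (aromatic, in 6-ring) → no; 2× N (acyclic) → match; 6× C (acyclic) → no; 2× O (acyclic) → no.
That gives 2 matching atoms.

2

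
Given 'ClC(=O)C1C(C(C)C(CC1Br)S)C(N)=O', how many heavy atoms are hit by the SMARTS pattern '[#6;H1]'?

The query [#6;H1] means: any carbon bearing exactly one hydrogen.
Check the 15 heavy atoms by environment: 1× C (H2) → no; 5× C (H1) → match; 1× S (H1) → no; 2× C (H0) → no; 2× O (H0) → no; 1× Cl (H0) → no; 1× N (H2) → no; 1× Br (H0) → no; 1× C (H3) → no.
That gives 5 matching atoms.

5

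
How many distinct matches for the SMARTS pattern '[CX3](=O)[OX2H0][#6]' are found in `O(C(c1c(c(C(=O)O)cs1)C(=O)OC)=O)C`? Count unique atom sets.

[CX3](=O)[OX2H0][#6] is the SMARTS for an ester: a carbonyl carbon bonded to an oxygen that is itself bonded to carbon (no H on that O).
The molecule carries 2 separate instances of a methyl-ester group (-C(=O)OCH3) meeting every constraint; each maps to a distinct set of atoms, giving 2 matches.

2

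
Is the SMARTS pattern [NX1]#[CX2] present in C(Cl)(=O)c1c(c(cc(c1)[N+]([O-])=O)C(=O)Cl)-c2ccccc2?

No

The pattern [NX1]#[CX2] describes a nitrogen triple-bonded to a two-connected carbon — a nitrile.
The closest candidate here is a nitro group (-[N+](=O)[O-]), but there is no C#N triple bond. No other fragment satisfies the full query, so there is no match.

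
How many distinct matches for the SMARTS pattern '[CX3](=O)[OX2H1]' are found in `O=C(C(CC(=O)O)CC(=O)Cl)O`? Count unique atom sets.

2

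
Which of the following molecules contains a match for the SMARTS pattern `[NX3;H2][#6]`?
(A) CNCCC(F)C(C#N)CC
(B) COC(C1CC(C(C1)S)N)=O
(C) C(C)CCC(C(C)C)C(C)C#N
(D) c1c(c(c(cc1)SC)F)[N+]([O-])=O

B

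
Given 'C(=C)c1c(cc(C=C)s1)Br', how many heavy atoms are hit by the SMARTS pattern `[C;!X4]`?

4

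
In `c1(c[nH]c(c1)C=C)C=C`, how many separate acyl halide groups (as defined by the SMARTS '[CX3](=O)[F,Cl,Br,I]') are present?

0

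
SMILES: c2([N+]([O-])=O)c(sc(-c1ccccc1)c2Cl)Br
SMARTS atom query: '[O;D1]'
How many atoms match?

2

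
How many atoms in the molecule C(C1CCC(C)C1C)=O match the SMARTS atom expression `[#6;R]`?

5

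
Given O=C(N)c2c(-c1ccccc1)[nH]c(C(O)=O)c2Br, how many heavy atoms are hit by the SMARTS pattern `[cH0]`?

Check the 18 heavy atoms by environment: 1× n (aromatic, H1) → no; 5× c (aromatic, H0) → match; 2× C (H0) → no; 2× O (H0) → no; 1× O (H1) → no; 1× N (H2) → no; 1× Br (H0) → no; 5× c (aromatic, H1) → no.
That gives 5 matching atoms.

5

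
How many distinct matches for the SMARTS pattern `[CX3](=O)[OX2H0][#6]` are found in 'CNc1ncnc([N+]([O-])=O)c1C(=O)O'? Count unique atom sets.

0

[CX3](=O)[OX2H0][#6] is the SMARTS for an ester: a carbonyl carbon bonded to an oxygen that is itself bonded to carbon (no H on that O).
The molecule has a carboxylic acid group (-C(=O)OH), but the singly-bonded O carries H (OX2H1, not H0); nothing else fits, so there are 0 matches.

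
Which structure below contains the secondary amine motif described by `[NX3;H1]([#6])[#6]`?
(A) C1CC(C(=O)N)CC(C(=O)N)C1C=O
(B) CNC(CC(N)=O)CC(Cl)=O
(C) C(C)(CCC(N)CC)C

B

[NX3;H1]([#6])[#6] describes a trivalent nitrogen with one H, bonded to two carbons (a secondary amine).
(A) has a primary amide (-C(=O)NH2) but the -C(=O)NH2 nitrogen has H2, not H1.
(B) contains an N-methylamino group (-NHCH3), which satisfies every atom and bond constraint.
(C) has a primary amino group (-NH2) but the nitrogen has H2 and only one carbon neighbour.
So the answer is (B).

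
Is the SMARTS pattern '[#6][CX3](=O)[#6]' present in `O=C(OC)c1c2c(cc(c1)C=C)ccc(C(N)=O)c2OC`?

The pattern [#6][CX3](=O)[#6] describes a carbonyl carbon (no H) flanked by two carbons — a ketone.
The closest candidate here is a primary amide (-C(=O)NH2), but one neighbour of the carbonyl carbon is N, not C. No other fragment satisfies the full query, so there is no match.

No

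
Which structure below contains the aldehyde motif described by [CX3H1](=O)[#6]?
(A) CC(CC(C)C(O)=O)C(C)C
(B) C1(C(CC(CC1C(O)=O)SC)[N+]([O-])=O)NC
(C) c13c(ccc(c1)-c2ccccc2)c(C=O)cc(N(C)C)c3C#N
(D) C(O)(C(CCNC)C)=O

C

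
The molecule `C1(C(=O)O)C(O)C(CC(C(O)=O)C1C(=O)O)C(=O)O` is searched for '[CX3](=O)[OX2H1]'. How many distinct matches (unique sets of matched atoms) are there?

[CX3](=O)[OX2H1] is the SMARTS for a carboxylic acid: an sp2 carbon double-bonded to O and single-bonded to an -OH oxygen.
The molecule carries 4 separate instances of a carboxylic acid group (-C(=O)OH) meeting every constraint; each maps to a distinct set of atoms, giving 4 matches.

4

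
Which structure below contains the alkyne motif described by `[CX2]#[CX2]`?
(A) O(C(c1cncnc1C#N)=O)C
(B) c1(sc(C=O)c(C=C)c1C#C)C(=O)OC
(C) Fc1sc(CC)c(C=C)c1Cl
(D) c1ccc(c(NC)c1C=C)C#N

[CX2]#[CX2] describes a carbon-carbon triple bond (an alkyne).
(A) has a nitrile (-C#N) but the triple bond is C#N, not C#C.
(B) contains an ethynyl group (-C#CH), which satisfies every atom and bond constraint.
(C) has a vinyl group (-CH=CH2) but the C=C is a double bond; both carbons are CX3, not CX2.
(D) has a nitrile (-C#N) but the triple bond is C#N, not C#C.
So the answer is (B).

B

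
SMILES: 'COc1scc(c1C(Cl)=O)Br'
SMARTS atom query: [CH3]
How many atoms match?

1

The query [CH3] means: aliphatic carbon with exactly three hydrogens.
Check the 11 heavy atoms by environment: 1× s (aromatic, H0) → no; 1× c (aromatic, H1) → no; 3× c (aromatic, H0) → no; 1× Br (H0) → no; 2× O (H0) → no; 1× C (H3) → match; 1× C (H0) → no; 1× Cl (H0) → no.
That gives 1 matching atom.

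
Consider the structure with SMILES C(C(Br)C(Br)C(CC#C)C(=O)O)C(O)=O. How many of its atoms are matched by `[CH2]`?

The query [CH2] means: aliphatic carbon with exactly two hydrogens.
Check the 15 heavy atoms by environment: 2× C (H2) → match; 4× C (H1) → no; 2× Br (H0) → no; 3× C (H0) → no; 2× O (H0) → no; 2× O (H1) → no.
That gives 2 matching atoms.

2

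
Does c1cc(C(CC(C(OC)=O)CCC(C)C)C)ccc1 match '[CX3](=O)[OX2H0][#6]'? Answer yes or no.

Yes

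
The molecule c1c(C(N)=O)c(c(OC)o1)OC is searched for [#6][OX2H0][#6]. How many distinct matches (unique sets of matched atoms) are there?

[#6][OX2H0][#6] is the SMARTS for an ether: an aliphatic oxygen bridging two carbons with no H on the oxygen.
The molecule carries 2 separate instances of a methoxy ether (-OCH3) meeting every constraint; each maps to a distinct set of atoms, giving 2 matches.

2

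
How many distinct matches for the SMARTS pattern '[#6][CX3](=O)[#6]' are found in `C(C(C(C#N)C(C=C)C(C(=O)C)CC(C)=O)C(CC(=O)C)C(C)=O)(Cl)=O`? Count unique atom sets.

[#6][CX3](=O)[#6] is the SMARTS for a ketone: a carbonyl carbon (no H) flanked by two carbons.
The molecule carries 4 separate instances of an acetyl/ketone group (-C(=O)CH3) meeting every constraint; each maps to a distinct set of atoms, giving 4 matches.

4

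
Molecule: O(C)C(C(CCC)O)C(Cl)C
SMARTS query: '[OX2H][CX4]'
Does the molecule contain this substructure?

The pattern [OX2H][CX4] describes a hydroxyl oxygen bound to an sp3 (X4) carbon — an aliphatic alcohol.
The molecule carries a hydroxyl group (-OH), whose atoms satisfy every constraint of the query, so the pattern matches.

Yes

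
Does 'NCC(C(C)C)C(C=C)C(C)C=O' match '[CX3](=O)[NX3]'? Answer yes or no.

No

The pattern [CX3](=O)[NX3] describes a carbonyl carbon bonded to a trivalent nitrogen — an amide.
The closest candidate here is a primary amino group (-NH2), but the -NH2 is not attached to a carbonyl carbon. No other fragment satisfies the full query, so there is no match.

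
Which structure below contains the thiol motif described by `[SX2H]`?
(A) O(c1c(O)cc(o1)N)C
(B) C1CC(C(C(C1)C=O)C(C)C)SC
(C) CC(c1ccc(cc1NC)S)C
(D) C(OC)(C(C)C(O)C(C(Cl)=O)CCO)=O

C

[SX2H] describes an aliphatic sulfur with two connections, one being H (a thiol).
(A) has a hydroxyl group (-OH) but it is an -OH, not an -SH.
(B) has a methylthio ether (-SCH3) but the sulfur has H0 (bonded to two carbons), not H1.
(C) contains a thiol (-SH), which satisfies every atom and bond constraint.
(D) has a hydroxyl group (-OH) but it is an -OH, not an -SH.
So the answer is (C).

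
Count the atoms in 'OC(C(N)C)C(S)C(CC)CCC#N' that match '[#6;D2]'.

Check the 14 heavy atoms by environment: 4× C (D2) → match; 4× C (D3) → no; 2× C (D1) → no; 1× O (D1) → no; 2× N (D1) → no; 1× S (D1) → no.
That gives 4 matching atoms.

4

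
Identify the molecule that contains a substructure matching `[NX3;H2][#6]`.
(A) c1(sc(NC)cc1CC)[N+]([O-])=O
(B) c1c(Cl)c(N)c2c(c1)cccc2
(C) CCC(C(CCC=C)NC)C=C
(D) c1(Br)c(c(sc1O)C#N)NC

[NX3;H2][#6] describes a trivalent nitrogen with two H attached to carbon (a primary amine).
(A) has a nitro group (-[N+](=O)[O-]) but the nitrogen is [N+] with no H, not NX3H2.
(B) contains a primary amino group (-NH2), which satisfies every atom and bond constraint.
(C) has an N-methylamino group (-NHCH3) but the nitrogen bears two carbons and only one H (H1), not H2.
(D) has an N-methylamino group (-NHCH3) but the nitrogen bears two carbons and only one H (H1), not H2.
So the answer is (B).

B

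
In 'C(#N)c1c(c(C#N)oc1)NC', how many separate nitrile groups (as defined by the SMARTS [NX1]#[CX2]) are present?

2

[NX1]#[CX2] is the SMARTS for a nitrile: a nitrogen triple-bonded to a two-connected carbon.
The molecule carries 2 separate instances of a nitrile (-C#N) meeting every constraint; each maps to a distinct set of atoms, giving 2 matches.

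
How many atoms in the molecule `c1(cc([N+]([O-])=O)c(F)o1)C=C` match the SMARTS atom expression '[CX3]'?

2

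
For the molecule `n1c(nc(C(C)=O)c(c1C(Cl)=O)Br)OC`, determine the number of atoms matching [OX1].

2

The query [OX1] means: aliphatic oxygen with one total connection — typically a carbonyl =O or an oxide.
Check the 15 heavy atoms by environment: 2× n (aromatic, X2) → no; 4× c (aromatic, X3) → no; 1× O (X2) → no; 2× C (X4) → no; 2× C (X3) → no; 2× O (X1) → match; 1× Cl (X1) → no; 1× Br (X1) → no.
That gives 2 matching atoms.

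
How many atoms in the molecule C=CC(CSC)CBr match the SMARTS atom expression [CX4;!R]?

4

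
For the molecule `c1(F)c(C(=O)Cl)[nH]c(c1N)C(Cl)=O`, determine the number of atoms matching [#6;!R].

2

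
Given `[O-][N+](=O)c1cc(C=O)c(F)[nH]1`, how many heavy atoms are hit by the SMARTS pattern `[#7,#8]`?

5

The query [#7,#8] means: nitrogen or oxygen (comma = OR).
Check the 11 heavy atoms by environment: 1× n (aromatic) → match; 4× c (aromatic) → no; 1× C → no; 2× O → match; 1× N (charge +1) → match; 1× O (charge -1) → match; 1× F → no.
Summing the matching environments: 1 + 2 + 1 + 1 = 5 matching atoms.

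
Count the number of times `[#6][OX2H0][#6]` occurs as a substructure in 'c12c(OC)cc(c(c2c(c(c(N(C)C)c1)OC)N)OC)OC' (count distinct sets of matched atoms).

4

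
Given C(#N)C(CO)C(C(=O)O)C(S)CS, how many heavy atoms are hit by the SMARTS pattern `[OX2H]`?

2

The query [OX2H] means: aliphatic oxygen with two connections, one of which is H — an -OH oxygen.
Check the 13 heavy atoms by environment: 2× C (H2, X4) → no; 3× C (H1, X4) → no; 1× C (H0, X2) → no; 1× N (H0, X1) → no; 2× S (H1, X2) → no; 1× C (H0, X3) → no; 1× O (H0, X1) → no; 2× O (H1, X2) → match.
That gives 2 matching atoms.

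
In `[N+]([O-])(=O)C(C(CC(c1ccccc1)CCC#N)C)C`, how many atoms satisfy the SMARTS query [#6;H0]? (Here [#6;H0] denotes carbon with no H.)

2

The query [#6;H0] means: any carbon with no attached hydrogen.
Check the 19 heavy atoms by environment: 2× C (H3) → no; 3× C (H1) → no; 3× C (H2) → no; 1× c (aromatic, H0) → match; 5× c (aromatic, H1) → no; 1× C (H0) → match; 1× N (H0) → no; 1× N (charge +1, H0) → no; 1× O (charge -1, H0) → no; 1× O (H0) → no.
Summing the matching environments: 1 + 1 = 2 matching atoms.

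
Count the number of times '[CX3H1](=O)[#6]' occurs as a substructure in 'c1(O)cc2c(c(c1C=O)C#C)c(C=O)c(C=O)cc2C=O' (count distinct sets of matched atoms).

[CX3H1](=O)[#6] is the SMARTS for an aldehyde: an sp2 carbon with one H, double-bonded to O and single-bonded to carbon.
The molecule carries 4 separate instances of an aldehyde (-CHO) meeting every constraint; each maps to a distinct set of atoms, giving 4 matches.

4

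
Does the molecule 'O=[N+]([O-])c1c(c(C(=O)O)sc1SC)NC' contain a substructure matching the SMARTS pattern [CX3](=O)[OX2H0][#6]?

No

The pattern [CX3](=O)[OX2H0][#6] describes a carbonyl carbon bonded to an oxygen that is itself bonded to carbon (no H on that O) — an ester.
The closest candidate here is a carboxylic acid group (-C(=O)OH), but the singly-bonded O carries H (OX2H1, not H0). No other fragment satisfies the full query, so there is no match.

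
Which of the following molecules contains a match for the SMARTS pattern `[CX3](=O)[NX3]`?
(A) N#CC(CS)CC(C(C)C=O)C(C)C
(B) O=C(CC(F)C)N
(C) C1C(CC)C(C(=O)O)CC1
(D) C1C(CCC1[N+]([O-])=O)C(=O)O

[CX3](=O)[NX3] describes a carbonyl carbon bonded to a trivalent nitrogen (an amide).
(A) has a nitrile (-C#N) but the nitrile N is NX1 (triple-bonded), not NX3.
(B) contains a primary amide (-C(=O)NH2), which satisfies every atom and bond constraint.
(C) has a carboxylic acid group (-C(=O)OH) but the carbonyl is bonded to O, not to an NX3 nitrogen.
(D) has a carboxylic acid group (-C(=O)OH) but the carbonyl is bonded to O, not to an NX3 nitrogen.
So the answer is (B).

B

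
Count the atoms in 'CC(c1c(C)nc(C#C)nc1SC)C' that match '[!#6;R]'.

2

The query [!#6;R] means: non-carbon atom that is part of a ring.
Check the 14 heavy atoms by environment: 2× n (aromatic, in 6-ring) → match; 4× c (aromatic, in 6-ring) → no; 7× C (acyclic) → no; 1× S (acyclic) → no.
That gives 2 matching atoms.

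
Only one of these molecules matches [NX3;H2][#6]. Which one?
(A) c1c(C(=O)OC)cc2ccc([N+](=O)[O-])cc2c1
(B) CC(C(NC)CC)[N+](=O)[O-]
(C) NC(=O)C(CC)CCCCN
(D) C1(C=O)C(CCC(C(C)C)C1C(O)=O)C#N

[NX3;H2][#6] describes a trivalent nitrogen with two H attached to carbon (a primary amine).
(A) has a nitro group (-[N+](=O)[O-]) but the nitrogen is [N+] with no H, not NX3H2.
(B) has a nitro group (-[N+](=O)[O-]) but the nitrogen is [N+] with no H, not NX3H2.
(C) contains a primary amino group (-NH2), which satisfies every atom and bond constraint.
(D) has a nitrile (-C#N) but the nitrogen is NX1 (triple-bonded), not NX3 with two H.
So the answer is (C).

C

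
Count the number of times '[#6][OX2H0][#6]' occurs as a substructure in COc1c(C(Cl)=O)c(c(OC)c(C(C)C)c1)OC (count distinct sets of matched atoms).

3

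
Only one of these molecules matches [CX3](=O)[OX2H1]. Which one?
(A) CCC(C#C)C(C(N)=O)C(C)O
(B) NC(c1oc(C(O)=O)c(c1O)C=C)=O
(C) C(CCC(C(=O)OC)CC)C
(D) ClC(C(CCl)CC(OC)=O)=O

B

[CX3](=O)[OX2H1] describes an sp2 carbon double-bonded to O and single-bonded to an -OH oxygen (a carboxylic acid).
(A) has a primary amide (-C(=O)NH2) but the carbonyl is bonded to N, not to an -OH oxygen.
(B) contains a carboxylic acid group (-C(=O)OH), which satisfies every atom and bond constraint.
(C) has a methyl-ester group (-C(=O)OCH3) but the singly-bonded O has no H (OX2H0, not OX2H1).
(D) has an acyl chloride (-C(=O)Cl) but the carbonyl is bonded to Cl, not to an -OH oxygen.
So the answer is (B).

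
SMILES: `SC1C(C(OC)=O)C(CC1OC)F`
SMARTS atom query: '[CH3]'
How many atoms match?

Check the 13 heavy atoms by environment: 4× C (H1) → no; 1× C (H2) → no; 3× O (H0) → no; 2× C (H3) → match; 1× S (H1) → no; 1× C (H0) → no; 1× F (H0) → no.
That gives 2 matching atoms.

2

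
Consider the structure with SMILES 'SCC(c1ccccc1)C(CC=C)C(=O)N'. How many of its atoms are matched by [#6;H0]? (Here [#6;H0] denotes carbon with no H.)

Check the 16 heavy atoms by environment: 3× C (H2) → no; 3× C (H1) → no; 1× S (H1) → no; 1× C (H0) → match; 1× O (H0) → no; 1× N (H2) → no; 1× c (aromatic, H0) → match; 5× c (aromatic, H1) → no.
Summing the matching environments: 1 + 1 = 2 matching atoms.

2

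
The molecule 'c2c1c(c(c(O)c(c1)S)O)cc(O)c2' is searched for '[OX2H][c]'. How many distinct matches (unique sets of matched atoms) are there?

3

[OX2H][c] is the SMARTS for a phenol: a hydroxyl oxygen attached to an aromatic carbon.
The molecule carries 3 separate instances of a hydroxyl group (-OH) meeting every constraint; each maps to a distinct set of atoms, giving 3 matches.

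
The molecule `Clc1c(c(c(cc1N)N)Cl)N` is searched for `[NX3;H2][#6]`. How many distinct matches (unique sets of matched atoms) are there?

3

[NX3;H2][#6] is the SMARTS for a primary amine: a trivalent nitrogen with two H attached to carbon.
The molecule carries 3 separate instances of a primary amino group (-NH2) meeting every constraint; each maps to a distinct set of atoms, giving 3 matches.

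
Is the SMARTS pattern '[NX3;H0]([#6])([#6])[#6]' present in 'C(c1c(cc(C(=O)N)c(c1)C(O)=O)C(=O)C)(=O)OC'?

No

The pattern [NX3;H0]([#6])([#6])[#6] describes a trivalent nitrogen with no H, bonded to three carbons — a tertiary amine.
The closest candidate here is a primary amide (-C(=O)NH2), but the amide nitrogen has H2 and only one carbon neighbour. No other fragment satisfies the full query, so there is no match.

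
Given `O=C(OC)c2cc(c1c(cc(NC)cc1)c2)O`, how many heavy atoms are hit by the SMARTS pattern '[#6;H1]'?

5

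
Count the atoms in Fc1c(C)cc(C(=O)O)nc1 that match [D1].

4

The query [D1] means: atom with exactly one heavy-atom neighbour (degree 1).
Check the 11 heavy atoms by environment: 1× n (aromatic, D2) → no; 2× c (aromatic, D2) → no; 3× c (aromatic, D3) → no; 1× F (D1) → match; 1× C (D3) → no; 2× O (D1) → match; 1× C (D1) → match.
Summing the matching environments: 1 + 2 + 1 = 4 matching atoms.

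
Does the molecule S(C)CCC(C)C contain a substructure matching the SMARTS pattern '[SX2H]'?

No

The pattern [SX2H] describes an aliphatic sulfur with two connections, one being H — a thiol.
The closest candidate here is a methylthio ether (-SCH3), but the sulfur has H0 (bonded to two carbons), not H1. No other fragment satisfies the full query, so there is no match.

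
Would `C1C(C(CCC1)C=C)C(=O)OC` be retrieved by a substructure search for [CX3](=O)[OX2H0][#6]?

The pattern [CX3](=O)[OX2H0][#6] describes a carbonyl carbon bonded to an oxygen that is itself bonded to carbon (no H on that O) — an ester.
The molecule carries a methyl-ester group (-C(=O)OCH3), whose atoms satisfy every constraint of the query, so the pattern matches.

Yes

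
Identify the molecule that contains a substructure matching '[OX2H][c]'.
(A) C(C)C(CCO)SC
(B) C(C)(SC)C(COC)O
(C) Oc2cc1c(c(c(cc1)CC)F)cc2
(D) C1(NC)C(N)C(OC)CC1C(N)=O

C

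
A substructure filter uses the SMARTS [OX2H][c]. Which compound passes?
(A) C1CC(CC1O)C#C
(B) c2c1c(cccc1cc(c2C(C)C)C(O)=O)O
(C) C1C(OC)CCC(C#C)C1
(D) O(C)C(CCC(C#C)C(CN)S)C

B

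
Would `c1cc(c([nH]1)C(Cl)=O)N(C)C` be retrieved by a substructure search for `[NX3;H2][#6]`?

No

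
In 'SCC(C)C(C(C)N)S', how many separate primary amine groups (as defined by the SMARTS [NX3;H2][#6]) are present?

1

[NX3;H2][#6] is the SMARTS for a primary amine: a trivalent nitrogen with two H attached to carbon.
Exactly one fragment in the molecule meets all constraints, giving 1 match.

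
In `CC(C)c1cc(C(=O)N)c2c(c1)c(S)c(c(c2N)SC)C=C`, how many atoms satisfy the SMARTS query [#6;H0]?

Check the 22 heavy atoms by environment: 8× c (aromatic, H0) → match; 2× c (aromatic, H1) → no; 1× S (H1) → no; 1× S (H0) → no; 3× C (H3) → no; 2× N (H2) → no; 2× C (H1) → no; 1× C (H2) → no; 1× C (H0) → match; 1× O (H0) → no.
Summing the matching environments: 8 + 1 = 9 matching atoms.

9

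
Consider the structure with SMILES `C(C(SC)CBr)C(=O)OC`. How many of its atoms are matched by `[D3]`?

The query [D3] means: atom with exactly three heavy-atom neighbours.
Check the 10 heavy atoms by environment: 2× C (D2) → no; 2× C (D3) → match; 1× S (D2) → no; 2× C (D1) → no; 1× Br (D1) → no; 1× O (D1) → no; 1× O (D2) → no.
That gives 2 matching atoms.

2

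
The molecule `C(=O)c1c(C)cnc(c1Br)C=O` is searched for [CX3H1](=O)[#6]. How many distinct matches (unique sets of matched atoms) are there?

2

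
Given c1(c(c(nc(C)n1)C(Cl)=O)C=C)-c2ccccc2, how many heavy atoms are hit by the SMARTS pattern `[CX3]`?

3

The query [CX3] means: C with X3: aliphatic carbon with exactly 3 total connections.
Check the 18 heavy atoms by environment: 2× n (aromatic, X2) → no; 10× c (aromatic, X3) → no; 3× C (X3) → match; 1× O (X1) → no; 1× Cl (X1) → no; 1× C (X4) → no.
That gives 3 matching atoms.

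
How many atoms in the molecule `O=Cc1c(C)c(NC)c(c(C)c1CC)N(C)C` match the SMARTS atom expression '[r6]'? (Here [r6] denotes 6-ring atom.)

6

The query [r6] means: r6 matches atoms in a six-membered ring.
Check the 17 heavy atoms by environment: 6× c (aromatic, in 6-ring) → match; 8× C (acyclic) → no; 2× N (acyclic) → no; 1× O (acyclic) → no.
That gives 6 matching atoms.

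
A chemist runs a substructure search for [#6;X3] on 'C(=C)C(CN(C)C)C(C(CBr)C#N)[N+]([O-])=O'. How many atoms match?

2

The query [#6;X3] means: any carbon (aromatic or not) with three total connections.
Check the 16 heavy atoms by environment: 7× C (X4) → no; 2× C (X3) → match; 1× C (X2) → no; 1× N (X1) → no; 1× N (charge +1, X3) → no; 1× O (charge -1, X1) → no; 1× O (X1) → no; 1× Br (X1) → no; 1× N (X3) → no.
That gives 2 matching atoms.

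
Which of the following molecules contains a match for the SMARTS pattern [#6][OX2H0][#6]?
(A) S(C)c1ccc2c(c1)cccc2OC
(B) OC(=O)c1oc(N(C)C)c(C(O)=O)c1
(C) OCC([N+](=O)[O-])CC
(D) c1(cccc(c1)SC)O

A

[#6][OX2H0][#6] describes an aliphatic oxygen bridging two carbons with no H on the oxygen (an ether).
(A) contains a methoxy ether (-OCH3), which satisfies every atom and bond constraint.
(B) has a carboxylic acid group (-C(=O)OH) but the -OH oxygen has H1; the =O is OX1, not OX2.
(C) has a hydroxyl group (-OH) but the oxygen has H1, not H0 bridging two carbons.
(D) has a hydroxyl group (-OH) but the oxygen has H1, not H0 bridging two carbons.
So the answer is (A).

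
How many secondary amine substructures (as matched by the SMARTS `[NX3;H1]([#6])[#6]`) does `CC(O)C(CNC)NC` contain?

2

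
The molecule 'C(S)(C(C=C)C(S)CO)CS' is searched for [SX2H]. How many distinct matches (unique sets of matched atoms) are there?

3

[SX2H] is the SMARTS for a thiol: an aliphatic sulfur with two connections, one being H.
The molecule carries 3 separate instances of a thiol (-SH) meeting every constraint; each maps to a distinct set of atoms, giving 3 matches.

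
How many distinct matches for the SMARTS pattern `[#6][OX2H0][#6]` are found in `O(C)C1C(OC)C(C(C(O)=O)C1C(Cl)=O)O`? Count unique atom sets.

[#6][OX2H0][#6] is the SMARTS for an ether: an aliphatic oxygen bridging two carbons with no H on the oxygen.
The molecule carries 2 separate instances of a methoxy ether (-OCH3) meeting every constraint; each maps to a distinct set of atoms, giving 2 matches.

2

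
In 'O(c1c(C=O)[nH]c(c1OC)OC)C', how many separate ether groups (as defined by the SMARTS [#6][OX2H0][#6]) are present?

3

[#6][OX2H0][#6] is the SMARTS for an ether: an aliphatic oxygen bridging two carbons with no H on the oxygen.
The molecule carries 3 separate instances of a methoxy ether (-OCH3) meeting every constraint; each maps to a distinct set of atoms, giving 3 matches.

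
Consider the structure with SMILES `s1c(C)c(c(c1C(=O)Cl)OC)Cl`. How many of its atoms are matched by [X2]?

2

The query [X2] means: any atom with exactly two total connections (bonds + H).
Check the 12 heavy atoms by environment: 1× s (aromatic, X2) → match; 4× c (aromatic, X3) → no; 2× C (X4) → no; 1× O (X2) → match; 2× Cl (X1) → no; 1× C (X3) → no; 1× O (X1) → no.
Summing the matching environments: 1 + 1 = 2 matching atoms.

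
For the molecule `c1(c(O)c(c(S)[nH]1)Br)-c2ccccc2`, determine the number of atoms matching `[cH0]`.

5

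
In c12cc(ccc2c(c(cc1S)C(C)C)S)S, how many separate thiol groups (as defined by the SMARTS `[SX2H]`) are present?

3

[SX2H] is the SMARTS for a thiol: an aliphatic sulfur with two connections, one being H.
The molecule carries 3 separate instances of a thiol (-SH) meeting every constraint; each maps to a distinct set of atoms, giving 3 matches.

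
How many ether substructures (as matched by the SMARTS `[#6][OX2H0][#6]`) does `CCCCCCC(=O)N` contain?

0

[#6][OX2H0][#6] is the SMARTS for an ether: an aliphatic oxygen bridging two carbons with no H on the oxygen.
No fragment in the molecule satisfies every constraint, giving 0 matches.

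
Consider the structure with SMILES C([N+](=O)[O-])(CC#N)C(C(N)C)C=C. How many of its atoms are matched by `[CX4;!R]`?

5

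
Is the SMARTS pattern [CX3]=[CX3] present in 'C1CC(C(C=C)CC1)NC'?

The pattern [CX3]=[CX3] describes a non-aromatic C=C double bond between two sp2 carbons — an alkene.
The molecule carries a vinyl group (-CH=CH2), whose atoms satisfy every constraint of the query, so the pattern matches.

Yes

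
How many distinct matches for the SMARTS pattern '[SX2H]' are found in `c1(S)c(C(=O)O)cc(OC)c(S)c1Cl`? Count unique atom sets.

2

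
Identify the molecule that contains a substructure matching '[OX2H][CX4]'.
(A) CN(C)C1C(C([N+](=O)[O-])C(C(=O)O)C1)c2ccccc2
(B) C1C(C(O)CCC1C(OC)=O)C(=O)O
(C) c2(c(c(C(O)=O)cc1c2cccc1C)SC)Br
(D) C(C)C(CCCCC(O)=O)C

B

[OX2H][CX4] describes a hydroxyl oxygen bound to an sp3 (X4) carbon (an aliphatic alcohol).
(A) has a carboxylic acid group (-C(=O)OH) but the -OH is on a CX3 carbonyl carbon, not a CX4 carbon.
(B) contains a hydroxyl group (-OH), which satisfies every atom and bond constraint.
(C) has a carboxylic acid group (-C(=O)OH) but the -OH is on a CX3 carbonyl carbon, not a CX4 carbon.
(D) has a carboxylic acid group (-C(=O)OH) but the -OH is on a CX3 carbonyl carbon, not a CX4 carbon.
So the answer is (B).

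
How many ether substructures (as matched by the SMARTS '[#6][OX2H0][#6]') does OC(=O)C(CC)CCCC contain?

0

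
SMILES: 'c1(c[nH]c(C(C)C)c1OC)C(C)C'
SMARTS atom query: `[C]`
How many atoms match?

7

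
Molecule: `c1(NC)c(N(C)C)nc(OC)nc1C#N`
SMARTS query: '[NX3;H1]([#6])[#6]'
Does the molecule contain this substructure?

Yes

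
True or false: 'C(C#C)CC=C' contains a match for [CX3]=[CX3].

The pattern [CX3]=[CX3] describes a non-aromatic C=C double bond between two sp2 carbons — an alkene.
The molecule carries a vinyl group (-CH=CH2), whose atoms satisfy every constraint of the query, so the pattern matches.

True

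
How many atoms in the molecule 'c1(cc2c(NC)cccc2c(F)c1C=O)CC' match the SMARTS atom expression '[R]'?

10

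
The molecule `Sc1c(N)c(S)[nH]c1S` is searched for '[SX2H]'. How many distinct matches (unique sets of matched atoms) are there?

3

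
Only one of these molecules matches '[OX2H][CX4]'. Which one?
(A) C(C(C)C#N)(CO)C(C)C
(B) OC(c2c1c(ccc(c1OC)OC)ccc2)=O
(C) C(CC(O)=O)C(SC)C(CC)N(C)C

[OX2H][CX4] describes a hydroxyl oxygen bound to an sp3 (X4) carbon (an aliphatic alcohol).
(A) contains a hydroxyl group (-OH), which satisfies every atom and bond constraint.
(B) has a methoxy ether (-OCH3) but the oxygen has H0 (ether), not H1.
(C) has a carboxylic acid group (-C(=O)OH) but the -OH is on a CX3 carbonyl carbon, not a CX4 carbon.
So the answer is (A).

A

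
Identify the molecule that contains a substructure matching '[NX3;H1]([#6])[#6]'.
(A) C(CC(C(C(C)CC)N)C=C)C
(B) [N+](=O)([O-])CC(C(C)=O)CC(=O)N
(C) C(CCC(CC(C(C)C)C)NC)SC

[NX3;H1]([#6])[#6] describes a trivalent nitrogen with one H, bonded to two carbons (a secondary amine).
(A) has a primary amino group (-NH2) but the nitrogen has H2 and only one carbon neighbour.
(B) has a primary amide (-C(=O)NH2) but the -C(=O)NH2 nitrogen has H2, not H1.
(C) contains an N-methylamino group (-NHCH3), which satisfies every atom and bond constraint.
So the answer is (C).

C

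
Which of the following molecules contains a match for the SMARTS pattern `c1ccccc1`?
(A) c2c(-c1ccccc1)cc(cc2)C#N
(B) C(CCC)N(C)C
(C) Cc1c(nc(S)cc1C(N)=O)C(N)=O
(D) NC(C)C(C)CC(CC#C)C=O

A

c1ccccc1 describes six aromatic carbons in a ring (a benzene ring).
(A) contains a phenyl ring, which satisfies every atom and bond constraint.
(B) has a methyl group (-CH3) but no six-membered all-carbon aromatic ring is present.
(C) has a methyl group (-CH3) but no six-membered all-carbon aromatic ring is present.
(D) has a methyl group (-CH3) but no six-membered all-carbon aromatic ring is present.
So the answer is (A).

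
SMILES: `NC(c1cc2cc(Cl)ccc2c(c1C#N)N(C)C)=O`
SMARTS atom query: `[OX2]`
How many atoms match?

Check the 19 heavy atoms by environment: 10× c (aromatic, X3) → no; 1× C (X2) → no; 1× N (X1) → no; 1× C (X3) → no; 1× O (X1) → no; 2× N (X3) → no; 2× C (X4) → no; 1× Cl (X1) → no.
No environment satisfies the query, so 0 matching atoms.

0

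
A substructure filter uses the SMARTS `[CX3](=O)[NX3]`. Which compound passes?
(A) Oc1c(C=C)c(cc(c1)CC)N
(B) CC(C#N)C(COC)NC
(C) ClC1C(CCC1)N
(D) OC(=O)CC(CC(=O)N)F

D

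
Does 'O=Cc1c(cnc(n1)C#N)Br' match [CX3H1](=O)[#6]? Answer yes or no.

The pattern [CX3H1](=O)[#6] describes an sp2 carbon with one H, double-bonded to O and single-bonded to carbon — an aldehyde.
The molecule carries an aldehyde (-CHO), whose atoms satisfy every constraint of the query, so the pattern matches.

Yes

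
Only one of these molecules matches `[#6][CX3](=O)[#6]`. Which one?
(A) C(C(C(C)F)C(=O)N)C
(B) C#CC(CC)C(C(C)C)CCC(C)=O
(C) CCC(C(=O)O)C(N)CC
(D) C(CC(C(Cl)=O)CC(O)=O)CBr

[#6][CX3](=O)[#6] describes a carbonyl carbon (no H) flanked by two carbons (a ketone).
(A) has a primary amide (-C(=O)NH2) but one neighbour of the carbonyl carbon is N, not C.
(B) contains an acetyl/ketone group (-C(=O)CH3), which satisfies every atom and bond constraint.
(C) has a carboxylic acid group (-C(=O)OH) but one neighbour of the carbonyl carbon is O, not C.
(D) has a carboxylic acid group (-C(=O)OH) but one neighbour of the carbonyl carbon is O, not C.
So the answer is (B).

B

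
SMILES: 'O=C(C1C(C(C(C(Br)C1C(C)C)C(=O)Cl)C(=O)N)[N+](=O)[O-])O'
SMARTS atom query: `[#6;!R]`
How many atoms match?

The query [#6;!R] means: carbon not in any ring.
Check the 22 heavy atoms by environment: 6× C (in 6-ring) → no; 6× C (acyclic) → match; 5× O (acyclic) → no; 1× N (acyclic) → no; 1× N (charge +1, acyclic) → no; 1× O (charge -1, acyclic) → no; 1× Cl (acyclic) → no; 1× Br (acyclic) → no.
That gives 6 matching atoms.

6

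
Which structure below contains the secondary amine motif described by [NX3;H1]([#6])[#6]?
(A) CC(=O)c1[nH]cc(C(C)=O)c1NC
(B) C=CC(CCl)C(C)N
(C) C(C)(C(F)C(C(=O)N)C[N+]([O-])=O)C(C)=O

[NX3;H1]([#6])[#6] describes a trivalent nitrogen with one H, bonded to two carbons (a secondary amine).
(A) contains an N-methylamino group (-NHCH3), which satisfies every atom and bond constraint.
(B) has a primary amino group (-NH2) but the nitrogen has H2 and only one carbon neighbour.
(C) has a primary amide (-C(=O)NH2) but the -C(=O)NH2 nitrogen has H2, not H1.
So the answer is (A).

A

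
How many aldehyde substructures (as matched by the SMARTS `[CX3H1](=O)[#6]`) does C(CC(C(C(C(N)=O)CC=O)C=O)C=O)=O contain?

[CX3H1](=O)[#6] is the SMARTS for an aldehyde: an sp2 carbon with one H, double-bonded to O and single-bonded to carbon.
The molecule carries 4 separate instances of an aldehyde (-CHO) meeting every constraint; each maps to a distinct set of atoms, giving 4 matches.

4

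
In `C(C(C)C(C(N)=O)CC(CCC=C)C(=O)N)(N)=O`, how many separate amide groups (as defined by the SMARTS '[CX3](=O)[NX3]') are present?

3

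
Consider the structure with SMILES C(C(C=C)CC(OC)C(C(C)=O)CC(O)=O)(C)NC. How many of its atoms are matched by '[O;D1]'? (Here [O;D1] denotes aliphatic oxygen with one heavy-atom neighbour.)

3

The query [O;D1] means: aliphatic oxygen bonded to exactly one heavy atom.
Check the 19 heavy atoms by environment: 5× C (D1) → no; 6× C (D3) → no; 3× C (D2) → no; 1× O (D2) → no; 3× O (D1) → match; 1× N (D2) → no.
That gives 3 matching atoms.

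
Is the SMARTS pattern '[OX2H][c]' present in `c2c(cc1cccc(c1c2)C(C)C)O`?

Yes

The pattern [OX2H][c] describes a hydroxyl oxygen attached to an aromatic carbon — a phenol.
The molecule carries a hydroxyl group (-OH), whose atoms satisfy every constraint of the query, so the pattern matches.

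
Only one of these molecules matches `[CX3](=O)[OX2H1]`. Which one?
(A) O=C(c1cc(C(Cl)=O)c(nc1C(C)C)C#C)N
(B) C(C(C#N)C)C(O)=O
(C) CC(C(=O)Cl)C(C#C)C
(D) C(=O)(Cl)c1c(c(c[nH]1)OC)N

B

[CX3](=O)[OX2H1] describes an sp2 carbon double-bonded to O and single-bonded to an -OH oxygen (a carboxylic acid).
(A) has a primary amide (-C(=O)NH2) but the carbonyl is bonded to N, not to an -OH oxygen.
(B) contains a carboxylic acid group (-C(=O)OH), which satisfies every atom and bond constraint.
(C) has an acyl chloride (-C(=O)Cl) but the carbonyl is bonded to Cl, not to an -OH oxygen.
(D) has an acyl chloride (-C(=O)Cl) but the carbonyl is bonded to Cl, not to an -OH oxygen.
So the answer is (B).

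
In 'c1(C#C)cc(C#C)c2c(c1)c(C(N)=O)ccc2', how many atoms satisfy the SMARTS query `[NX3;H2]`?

1

The query [NX3;H2] means: aliphatic N with 3 total connections, two of them H — an -NH2 nitrogen (amine or amide).
Check the 17 heavy atoms by environment: 5× c (aromatic, H0, X3) → no; 5× c (aromatic, H1, X3) → no; 2× C (H0, X2) → no; 2× C (H1, X2) → no; 1× C (H0, X3) → no; 1× O (H0, X1) → no; 1× N (H2, X3) → match.
That gives 1 matching atom.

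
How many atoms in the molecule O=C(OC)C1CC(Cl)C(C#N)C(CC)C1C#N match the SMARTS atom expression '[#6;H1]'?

5

The query [#6;H1] means: any carbon bearing exactly one hydrogen.
Check the 17 heavy atoms by environment: 5× C (H1) → match; 2× C (H2) → no; 3× C (H0) → no; 2× O (H0) → no; 2× C (H3) → no; 2× N (H0) → no; 1× Cl (H0) → no.
That gives 5 matching atoms.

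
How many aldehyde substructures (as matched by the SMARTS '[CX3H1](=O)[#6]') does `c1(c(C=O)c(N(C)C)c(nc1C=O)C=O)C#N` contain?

3

[CX3H1](=O)[#6] is the SMARTS for an aldehyde: an sp2 carbon with one H, double-bonded to O and single-bonded to carbon.
The molecule carries 3 separate instances of an aldehyde (-CHO) meeting every constraint; each maps to a distinct set of atoms, giving 3 matches.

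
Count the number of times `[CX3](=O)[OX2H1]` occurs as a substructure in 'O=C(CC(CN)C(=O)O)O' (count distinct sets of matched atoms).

2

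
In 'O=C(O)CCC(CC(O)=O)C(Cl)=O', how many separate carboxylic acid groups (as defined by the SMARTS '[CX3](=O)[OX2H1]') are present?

[CX3](=O)[OX2H1] is the SMARTS for a carboxylic acid: an sp2 carbon double-bonded to O and single-bonded to an -OH oxygen.
The molecule carries 2 separate instances of a carboxylic acid group (-C(=O)OH) meeting every constraint; each maps to a distinct set of atoms, giving 2 matches.

2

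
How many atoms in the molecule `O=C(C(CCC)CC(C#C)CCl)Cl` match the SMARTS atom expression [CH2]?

4

The query [CH2] means: aliphatic carbon with exactly two hydrogens.
Check the 13 heavy atoms by environment: 1× C (H3) → no; 4× C (H2) → match; 3× C (H1) → no; 2× C (H0) → no; 1× O (H0) → no; 2× Cl (H0) → no.
That gives 4 matching atoms.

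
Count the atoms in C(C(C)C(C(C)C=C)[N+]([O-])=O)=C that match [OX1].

2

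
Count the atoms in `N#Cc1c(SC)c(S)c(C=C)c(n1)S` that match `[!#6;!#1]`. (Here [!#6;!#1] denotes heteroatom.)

5

The query [!#6;!#1] means: not carbon and not hydrogen — any heteroatom.
Check the 14 heavy atoms by environment: 1× n (aromatic) → match; 5× c (aromatic) → no; 3× S → match; 4× C → no; 1× N → match.
Summing the matching environments: 1 + 3 + 1 = 5 matching atoms.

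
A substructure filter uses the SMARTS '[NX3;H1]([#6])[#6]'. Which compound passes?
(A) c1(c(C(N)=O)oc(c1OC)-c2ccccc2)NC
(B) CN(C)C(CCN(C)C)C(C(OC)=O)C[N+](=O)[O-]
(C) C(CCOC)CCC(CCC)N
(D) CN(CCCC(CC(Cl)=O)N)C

A

[NX3;H1]([#6])[#6] describes a trivalent nitrogen with one H, bonded to two carbons (a secondary amine).
(A) contains an N-methylamino group (-NHCH3), which satisfies every atom and bond constraint.
(B) has a dimethylamino group (-N(CH3)2) but the nitrogen has H0, not H1.
(C) has a primary amino group (-NH2) but the nitrogen has H2 and only one carbon neighbour.
(D) has a dimethylamino group (-N(CH3)2) but the nitrogen has H0, not H1.
So the answer is (A).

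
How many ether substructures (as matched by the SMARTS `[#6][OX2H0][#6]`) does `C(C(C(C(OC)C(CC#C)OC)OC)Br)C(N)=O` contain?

3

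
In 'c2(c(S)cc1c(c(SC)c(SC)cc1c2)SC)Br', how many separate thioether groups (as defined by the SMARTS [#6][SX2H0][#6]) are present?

3

[#6][SX2H0][#6] is the SMARTS for a thioether: an aliphatic sulfur bridging two carbons with no H on the sulfur.
The molecule carries 3 separate instances of a methylthio ether (-SCH3) meeting every constraint; each maps to a distinct set of atoms, giving 3 matches.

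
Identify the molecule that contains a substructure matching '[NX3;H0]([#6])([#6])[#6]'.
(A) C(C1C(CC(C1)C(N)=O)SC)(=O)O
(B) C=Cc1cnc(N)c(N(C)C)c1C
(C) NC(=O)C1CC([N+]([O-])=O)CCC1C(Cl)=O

B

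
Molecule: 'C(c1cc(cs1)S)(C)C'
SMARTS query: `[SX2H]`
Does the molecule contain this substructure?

Yes

The pattern [SX2H] describes an aliphatic sulfur with two connections, one being H — a thiol.
The molecule carries a thiol (-SH), whose atoms satisfy every constraint of the query, so the pattern matches.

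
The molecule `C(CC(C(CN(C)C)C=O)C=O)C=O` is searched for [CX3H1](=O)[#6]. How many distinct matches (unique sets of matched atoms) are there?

[CX3H1](=O)[#6] is the SMARTS for an aldehyde: an sp2 carbon with one H, double-bonded to O and single-bonded to carbon.
The molecule carries 3 separate instances of an aldehyde (-CHO) meeting every constraint; each maps to a distinct set of atoms, giving 3 matches.

3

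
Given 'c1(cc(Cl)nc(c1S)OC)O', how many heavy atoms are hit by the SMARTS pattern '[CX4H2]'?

0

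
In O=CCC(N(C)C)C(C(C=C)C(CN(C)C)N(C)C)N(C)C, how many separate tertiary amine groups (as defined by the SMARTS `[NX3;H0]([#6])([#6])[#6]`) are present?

[NX3;H0]([#6])([#6])[#6] is the SMARTS for a tertiary amine: a trivalent nitrogen with no H, bonded to three carbons.
The molecule carries 4 separate instances of a dimethylamino group (-N(CH3)2) meeting every constraint; each maps to a distinct set of atoms, giving 4 matches.

4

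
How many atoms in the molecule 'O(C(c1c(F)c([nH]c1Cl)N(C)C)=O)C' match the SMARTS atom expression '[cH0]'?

The query [cH0] means: aromatic carbon with no attached hydrogen (substituted or ring-fusion).
Check the 14 heavy atoms by environment: 1× n (aromatic, H1) → no; 4× c (aromatic, H0) → match; 1× Cl (H0) → no; 1× F (H0) → no; 1× N (H0) → no; 3× C (H3) → no; 1× C (H0) → no; 2× O (H0) → no.
That gives 4 matching atoms.

4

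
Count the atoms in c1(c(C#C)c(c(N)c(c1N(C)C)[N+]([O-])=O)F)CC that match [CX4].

4

The query [CX4] means: C with X4: aliphatic carbon with exactly 4 total connections (bonds + H).
Check the 18 heavy atoms by environment: 6× c (aromatic, X3) → no; 2× C (X2) → no; 1× F (X1) → no; 1× N (charge +1, X3) → no; 1× O (charge -1, X1) → no; 1× O (X1) → no; 4× C (X4) → match; 2× N (X3) → no.
That gives 4 matching atoms.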